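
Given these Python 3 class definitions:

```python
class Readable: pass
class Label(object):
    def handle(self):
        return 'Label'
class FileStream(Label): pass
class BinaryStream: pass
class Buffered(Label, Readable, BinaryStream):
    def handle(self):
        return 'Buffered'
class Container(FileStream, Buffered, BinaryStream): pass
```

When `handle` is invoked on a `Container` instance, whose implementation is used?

L[Container] = Container + merge(L[FileStream], L[Buffered], L[BinaryStream], [FileStream Buffered BinaryStream])
  take FileStream:  [FileStream Label object] + [Buffered Label Readable BinaryStream object] + [BinaryStream object] + [FileStream Buffered BinaryStream]
  take Buffered:  [Label object] + [Buffered Label Readable BinaryStream object] + [BinaryStream object] + [Buffered BinaryStream]
  take Label:  [Label object] + [Label Readable BinaryStream object] + [BinaryStream object] + [BinaryStream]
  take Readable:  [object] + [Readable BinaryStream object] + [BinaryStream object] + [BinaryStream]
  take BinaryStream:  [object] + [BinaryStream object] + [BinaryStream object] + [BinaryStream]
  take object:  [object] + [object] + [object]
MRO: Container FileStream Buffered Label Readable BinaryStream object
handle is defined in: Buffered, Label. First along the MRO is Buffered.

Buffered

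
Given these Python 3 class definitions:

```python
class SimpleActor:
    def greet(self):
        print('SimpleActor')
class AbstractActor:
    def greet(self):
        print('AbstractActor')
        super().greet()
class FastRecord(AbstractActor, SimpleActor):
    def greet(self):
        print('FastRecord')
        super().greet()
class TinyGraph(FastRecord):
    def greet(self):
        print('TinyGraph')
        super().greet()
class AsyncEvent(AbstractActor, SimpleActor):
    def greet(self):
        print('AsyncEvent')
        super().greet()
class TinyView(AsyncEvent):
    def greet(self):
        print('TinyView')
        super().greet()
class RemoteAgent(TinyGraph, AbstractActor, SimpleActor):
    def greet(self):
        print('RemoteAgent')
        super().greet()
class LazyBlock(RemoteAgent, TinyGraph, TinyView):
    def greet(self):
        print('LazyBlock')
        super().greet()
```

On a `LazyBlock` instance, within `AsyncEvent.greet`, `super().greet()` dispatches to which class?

L[LazyBlock] = LazyBlock + merge(L[RemoteAgent], L[TinyGraph], L[TinyView], [RemoteAgent TinyGraph TinyView])
  take RemoteAgent:  [RemoteAgent TinyGraph FastRecord AbstractActor SimpleActor object] + [TinyGraph FastRecord AbstractActor SimpleActor object] + [TinyView AsyncEvent AbstractActor SimpleActor object] + [RemoteAgent TinyGraph TinyView]
  take TinyGraph:  [TinyGraph FastRecord AbstractActor SimpleActor object] + [TinyGraph FastRecord AbstractActor SimpleActor object] + [TinyView AsyncEvent AbstractActor SimpleActor object] + [TinyGraph TinyView]
  take FastRecord:  [FastRecord AbstractActor SimpleActor object] + [FastRecord AbstractActor SimpleActor object] + [TinyView AsyncEvent AbstractActor SimpleActor object] + [TinyView]
  take TinyView:  [AbstractActor SimpleActor object] + [AbstractActor SimpleActor object] + [TinyView AsyncEvent AbstractActor SimpleActor object] + [TinyView]
  take AsyncEvent:  [AbstractActor SimpleActor object] + [AbstractActor SimpleActor object] + [AsyncEvent AbstractActor SimpleActor object]
  take AbstractActor:  [AbstractActor SimpleActor object] + [AbstractActor SimpleActor object] + [AbstractActor SimpleActor object]
  take SimpleActor:  [SimpleActor object] + [SimpleActor object] + [SimpleActor object]
  take object:  [object] + [object] + [object]
MRO: LazyBlock RemoteAgent TinyGraph FastRecord TinyView AsyncEvent AbstractActor SimpleActor object
super() in AsyncEvent.greet on a LazyBlock instance goes to the class after AsyncEvent in LazyBlock's MRO: AbstractActor.

AbstractActor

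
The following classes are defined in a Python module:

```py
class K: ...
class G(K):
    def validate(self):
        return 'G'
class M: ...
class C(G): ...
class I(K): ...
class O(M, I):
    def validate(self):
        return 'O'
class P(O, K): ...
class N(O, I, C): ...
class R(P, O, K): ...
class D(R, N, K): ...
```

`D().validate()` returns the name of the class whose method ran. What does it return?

O

L[D] = D + merge(L[R], L[N], L[K], [R N K])
  take R:  [R P O M I K object] + [N O M I C G K object] + [K object] + [R N K]
  take P:  [P O M I K object] + [N O M I C G K object] + [K object] + [N K]
  take N:  [O M I K object] + [N O M I C G K object] + [K object] + [N K]
  take O:  [O M I K object] + [O M I C G K object] + [K object] + [K]
  take M:  [M I K object] + [M I C G K object] + [K object] + [K]
  take I:  [I K object] + [I C G K object] + [K object] + [K]
  take C:  [K object] + [C G K object] + [K object] + [K]
  take G:  [K object] + [G K object] + [K object] + [K]
  take K:  [K object] + [K object] + [K object] + [K]
  take object:  [object] + [object] + [object]
MRO: D R P N O M I C G K object
validate is defined in: G, O. First along the MRO is O.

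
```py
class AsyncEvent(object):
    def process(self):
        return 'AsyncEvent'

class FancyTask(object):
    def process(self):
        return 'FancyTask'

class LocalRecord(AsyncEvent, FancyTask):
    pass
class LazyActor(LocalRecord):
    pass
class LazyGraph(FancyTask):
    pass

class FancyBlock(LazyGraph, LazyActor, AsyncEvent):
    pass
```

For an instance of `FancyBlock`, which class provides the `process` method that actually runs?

L[FancyBlock] = FancyBlock + merge(L[LazyGraph], L[LazyActor], L[AsyncEvent], [LazyGraph LazyActor AsyncEvent])
  take LazyGraph:  [LazyGraph FancyTask object] + [LazyActor LocalRecord AsyncEvent FancyTask object] + [AsyncEvent object] + [LazyGraph LazyActor AsyncEvent]
  take LazyActor:  [FancyTask object] + [LazyActor LocalRecord AsyncEvent FancyTask object] + [AsyncEvent object] + [LazyActor AsyncEvent]
  take LocalRecord:  [FancyTask object] + [LocalRecord AsyncEvent FancyTask object] + [AsyncEvent object] + [AsyncEvent]
  take AsyncEvent:  [FancyTask object] + [AsyncEvent FancyTask object] + [AsyncEvent object] + [AsyncEvent]
  take FancyTask:  [FancyTask object] + [FancyTask object] + [object]
  take object:  [object] + [object] + [object]
MRO: FancyBlock LazyGraph LazyActor LocalRecord AsyncEvent FancyTask object
process is defined in: AsyncEvent, FancyTask. First along the MRO is AsyncEvent.

AsyncEvent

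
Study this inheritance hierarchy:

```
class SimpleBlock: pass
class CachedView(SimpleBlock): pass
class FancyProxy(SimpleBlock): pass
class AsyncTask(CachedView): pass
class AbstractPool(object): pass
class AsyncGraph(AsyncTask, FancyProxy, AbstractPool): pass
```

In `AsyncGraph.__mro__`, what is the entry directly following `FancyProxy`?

L[AsyncGraph] = AsyncGraph + merge(L[AsyncTask], L[FancyProxy], L[AbstractPool], [AsyncTask FancyProxy AbstractPool])
  take AsyncTask:  [AsyncTask CachedView SimpleBlock object] + [FancyProxy SimpleBlock object] + [AbstractPool object] + [AsyncTask FancyProxy AbstractPool]
  take CachedView:  [CachedView SimpleBlock object] + [FancyProxy SimpleBlock object] + [AbstractPool object] + [FancyProxy AbstractPool]
  take FancyProxy:  [SimpleBlock object] + [FancyProxy SimpleBlock object] + [AbstractPool object] + [FancyProxy AbstractPool]
  take SimpleBlock:  [SimpleBlock object] + [SimpleBlock object] + [AbstractPool object] + [AbstractPool]
  take AbstractPool:  [object] + [object] + [AbstractPool object] + [AbstractPool]
  take object:  [object] + [object] + [object]
MRO: AsyncGraph AsyncTask CachedView FancyProxy SimpleBlock AbstractPool object
FancyProxy is at position 3; next is SimpleBlock.

SimpleBlock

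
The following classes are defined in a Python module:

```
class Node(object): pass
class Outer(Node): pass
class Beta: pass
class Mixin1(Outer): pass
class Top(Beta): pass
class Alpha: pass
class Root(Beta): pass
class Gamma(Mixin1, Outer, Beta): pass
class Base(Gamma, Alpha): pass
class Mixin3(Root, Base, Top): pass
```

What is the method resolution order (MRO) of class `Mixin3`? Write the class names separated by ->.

Mixin3 -> Root -> Base -> Gamma -> Mixin1 -> Outer -> Node -> Top -> Beta -> Alpha -> object

L[Mixin3] = Mixin3 + merge(L[Root], L[Base], L[Top], [Root Base Top])
  take Root:  [Root Beta object] + [Base Gamma Mixin1 Outer Node Beta Alpha object] + [Top Beta object] + [Root Base Top]
  take Base:  [Beta object] + [Base Gamma Mixin1 Outer Node Beta Alpha object] + [Top Beta object] + [Base Top]
  take Gamma:  [Beta object] + [Gamma Mixin1 Outer Node Beta Alpha object] + [Top Beta object] + [Top]
  take Mixin1:  [Beta object] + [Mixin1 Outer Node Beta Alpha object] + [Top Beta object] + [Top]
  take Outer:  [Beta object] + [Outer Node Beta Alpha object] + [Top Beta object] + [Top]
  take Node:  [Beta object] + [Node Beta Alpha object] + [Top Beta object] + [Top]
  take Top:  [Beta object] + [Beta Alpha object] + [Top Beta object] + [Top]
  take Beta:  [Beta object] + [Beta Alpha object] + [Beta object]
  take Alpha:  [object] + [Alpha object] + [object]
  take object:  [object] + [object] + [object]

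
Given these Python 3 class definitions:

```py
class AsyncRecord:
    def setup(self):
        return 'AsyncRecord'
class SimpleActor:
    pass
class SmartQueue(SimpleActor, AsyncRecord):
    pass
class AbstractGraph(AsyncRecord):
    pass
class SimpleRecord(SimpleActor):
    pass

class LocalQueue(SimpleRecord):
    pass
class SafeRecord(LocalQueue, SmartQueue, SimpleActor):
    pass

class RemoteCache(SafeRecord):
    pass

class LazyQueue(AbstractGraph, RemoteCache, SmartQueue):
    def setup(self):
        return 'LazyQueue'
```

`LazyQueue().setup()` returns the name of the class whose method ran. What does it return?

LazyQueue

L[LazyQueue] = LazyQueue + merge(L[AbstractGraph], L[RemoteCache], L[SmartQueue], [AbstractGraph RemoteCache SmartQueue])
  take AbstractGraph:  [AbstractGraph AsyncRecord object] + [RemoteCache SafeRecord LocalQueue SimpleRecord SmartQueue SimpleActor AsyncRecord object] + [SmartQueue SimpleActor AsyncRecord object] + [AbstractGraph RemoteCache SmartQueue]
  take RemoteCache:  [AsyncRecord object] + [RemoteCache SafeRecord LocalQueue SimpleRecord SmartQueue SimpleActor AsyncRecord object] + [SmartQueue SimpleActor AsyncRecord object] + [RemoteCache SmartQueue]
  take SafeRecord:  [AsyncRecord object] + [SafeRecord LocalQueue SimpleRecord SmartQueue SimpleActor AsyncRecord object] + [SmartQueue SimpleActor AsyncRecord object] + [SmartQueue]
  take LocalQueue:  [AsyncRecord object] + [LocalQueue SimpleRecord SmartQueue SimpleActor AsyncRecord object] + [SmartQueue SimpleActor AsyncRecord object] + [SmartQueue]
  take SimpleRecord:  [AsyncRecord object] + [SimpleRecord SmartQueue SimpleActor AsyncRecord object] + [SmartQueue SimpleActor AsyncRecord object] + [SmartQueue]
  take SmartQueue:  [AsyncRecord object] + [SmartQueue SimpleActor AsyncRecord object] + [SmartQueue SimpleActor AsyncRecord object] + [SmartQueue]
  take SimpleActor:  [AsyncRecord object] + [SimpleActor AsyncRecord object] + [SimpleActor AsyncRecord object]
  take AsyncRecord:  [AsyncRecord object] + [AsyncRecord object] + [AsyncRecord object]
  take object:  [object] + [object] + [object]
MRO: LazyQueue AbstractGraph RemoteCache SafeRecord LocalQueue SimpleRecord SmartQueue SimpleActor AsyncRecord object
setup is defined in: AsyncRecord, LazyQueue. First along the MRO is LazyQueue.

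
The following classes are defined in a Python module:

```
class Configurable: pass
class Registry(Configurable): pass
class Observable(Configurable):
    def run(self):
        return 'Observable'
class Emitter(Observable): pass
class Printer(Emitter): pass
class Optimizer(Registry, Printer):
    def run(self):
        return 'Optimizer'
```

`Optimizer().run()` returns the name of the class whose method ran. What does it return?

Optimizer

L[Optimizer] = Optimizer + merge(L[Registry], L[Printer], [Registry Printer])
  take Registry:  [Registry Configurable object] + [Printer Emitter Observable Configurable object] + [Registry Printer]
  take Printer:  [Configurable object] + [Printer Emitter Observable Configurable object] + [Printer]
  take Emitter:  [Configurable object] + [Emitter Observable Configurable object]
  take Observable:  [Configurable object] + [Observable Configurable object]
  take Configurable:  [Configurable object] + [Configurable object]
  take object:  [object] + [object]
MRO: Optimizer Registry Printer Emitter Observable Configurable object
run is defined in: Observable, Optimizer. First along the MRO is Optimizer.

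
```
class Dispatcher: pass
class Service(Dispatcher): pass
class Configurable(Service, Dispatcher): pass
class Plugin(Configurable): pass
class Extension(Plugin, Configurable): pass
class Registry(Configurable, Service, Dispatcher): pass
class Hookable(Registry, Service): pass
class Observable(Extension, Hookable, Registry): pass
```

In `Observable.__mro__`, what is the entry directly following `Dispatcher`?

object

L[Observable] = Observable + merge(L[Extension], L[Hookable], L[Registry], [Extension Hookable Registry])
  take Extension:  [Extension Plugin Configurable Service Dispatcher object] + [Hookable Registry Configurable Service Dispatcher object] + [Registry Configurable Service Dispatcher object] + [Extension Hookable Registry]
  take Plugin:  [Plugin Configurable Service Dispatcher object] + [Hookable Registry Configurable Service Dispatcher object] + [Registry Configurable Service Dispatcher object] + [Hookable Registry]
  take Hookable:  [Configurable Service Dispatcher object] + [Hookable Registry Configurable Service Dispatcher object] + [Registry Configurable Service Dispatcher object] + [Hookable Registry]
  take Registry:  [Configurable Service Dispatcher object] + [Registry Configurable Service Dispatcher object] + [Registry Configurable Service Dispatcher object] + [Registry]
  take Configurable:  [Configurable Service Dispatcher object] + [Configurable Service Dispatcher object] + [Configurable Service Dispatcher object]
  take Service:  [Service Dispatcher object] + [Service Dispatcher object] + [Service Dispatcher object]
  take Dispatcher:  [Dispatcher object] + [Dispatcher object] + [Dispatcher object]
  take object:  [object] + [object] + [object]
MRO: Observable Extension Plugin Hookable Registry Configurable Service Dispatcher object
Dispatcher is at position 7; next is object.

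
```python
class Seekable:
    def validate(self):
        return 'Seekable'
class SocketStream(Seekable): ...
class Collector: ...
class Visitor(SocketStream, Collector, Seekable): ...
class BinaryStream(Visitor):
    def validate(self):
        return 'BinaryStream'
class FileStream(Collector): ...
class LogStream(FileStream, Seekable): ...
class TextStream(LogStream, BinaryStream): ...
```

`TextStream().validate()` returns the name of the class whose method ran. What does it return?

BinaryStream

L[TextStream] = TextStream + merge(L[LogStream], L[BinaryStream], [LogStream BinaryStream])
  take LogStream:  [LogStream FileStream Collector Seekable object] + [BinaryStream Visitor SocketStream Collector Seekable object] + [LogStream BinaryStream]
  take FileStream:  [FileStream Collector Seekable object] + [BinaryStream Visitor SocketStream Collector Seekable object] + [BinaryStream]
  take BinaryStream:  [Collector Seekable object] + [BinaryStream Visitor SocketStream Collector Seekable object] + [BinaryStream]
  take Visitor:  [Collector Seekable object] + [Visitor SocketStream Collector Seekable object]
  take SocketStream:  [Collector Seekable object] + [SocketStream Collector Seekable object]
  take Collector:  [Collector Seekable object] + [Collector Seekable object]
  take Seekable:  [Seekable object] + [Seekable object]
  take object:  [object] + [object]
MRO: TextStream LogStream FileStream BinaryStream Visitor SocketStream Collector Seekable object
validate is defined in: BinaryStream, Seekable. First along the MRO is BinaryStream.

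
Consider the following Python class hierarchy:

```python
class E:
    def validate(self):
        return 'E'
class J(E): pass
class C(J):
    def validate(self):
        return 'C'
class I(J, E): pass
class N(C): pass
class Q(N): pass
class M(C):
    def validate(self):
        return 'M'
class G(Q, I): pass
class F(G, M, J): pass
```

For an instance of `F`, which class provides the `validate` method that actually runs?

M

L[F] = F + merge(L[G], L[M], L[J], [G M J])
  take G:  [G Q N C I J E object] + [M C J E object] + [J E object] + [G M J]
  take Q:  [Q N C I J E object] + [M C J E object] + [J E object] + [M J]
  take N:  [N C I J E object] + [M C J E object] + [J E object] + [M J]
  take M:  [C I J E object] + [M C J E object] + [J E object] + [M J]
  take C:  [C I J E object] + [C J E object] + [J E object] + [J]
  take I:  [I J E object] + [J E object] + [J E object] + [J]
  take J:  [J E object] + [J E object] + [J E object] + [J]
  take E:  [E object] + [E object] + [E object]
  take object:  [object] + [object] + [object]
MRO: F G Q N M C I J E object
validate is defined in: C, E, M. First along the MRO is M.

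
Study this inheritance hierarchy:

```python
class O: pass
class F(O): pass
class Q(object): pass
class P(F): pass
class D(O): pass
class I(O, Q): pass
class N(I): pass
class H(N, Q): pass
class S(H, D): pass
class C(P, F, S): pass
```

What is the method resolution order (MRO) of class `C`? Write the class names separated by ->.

C -> P -> F -> S -> H -> N -> I -> D -> O -> Q -> object

L[C] = C + merge(L[P], L[F], L[S], [P F S])
  take P:  [P F O object] + [F O object] + [S H N I D O Q object] + [P F S]
  take F:  [F O object] + [F O object] + [S H N I D O Q object] + [F S]
  take S:  [O object] + [O object] + [S H N I D O Q object] + [S]
  take H:  [O object] + [O object] + [H N I D O Q object]
  take N:  [O object] + [O object] + [N I D O Q object]
  take I:  [O object] + [O object] + [I D O Q object]
  take D:  [O object] + [O object] + [D O Q object]
  take O:  [O object] + [O object] + [O Q object]
  take Q:  [object] + [object] + [Q object]
  take object:  [object] + [object] + [object]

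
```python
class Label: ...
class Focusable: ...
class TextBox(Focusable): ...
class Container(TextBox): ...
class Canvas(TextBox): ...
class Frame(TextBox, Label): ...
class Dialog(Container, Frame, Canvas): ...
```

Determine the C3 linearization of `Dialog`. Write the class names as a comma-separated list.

L[Dialog] = Dialog + merge(L[Container], L[Frame], L[Canvas], [Container Frame Canvas])
  take Container:  [Container TextBox Focusable object] + [Frame TextBox Focusable Label object] + [Canvas TextBox Focusable object] + [Container Frame Canvas]
  take Frame:  [TextBox Focusable object] + [Frame TextBox Focusable Label object] + [Canvas TextBox Focusable object] + [Frame Canvas]
  take Canvas:  [TextBox Focusable object] + [TextBox Focusable Label object] + [Canvas TextBox Focusable object] + [Canvas]
  take TextBox:  [TextBox Focusable object] + [TextBox Focusable Label object] + [TextBox Focusable object]
  take Focusable:  [Focusable object] + [Focusable Label object] + [Focusable object]
  take Label:  [object] + [Label object] + [object]
  take object:  [object] + [object] + [object]

Dialog, Container, Frame, Canvas, TextBox, Focusable, Label, object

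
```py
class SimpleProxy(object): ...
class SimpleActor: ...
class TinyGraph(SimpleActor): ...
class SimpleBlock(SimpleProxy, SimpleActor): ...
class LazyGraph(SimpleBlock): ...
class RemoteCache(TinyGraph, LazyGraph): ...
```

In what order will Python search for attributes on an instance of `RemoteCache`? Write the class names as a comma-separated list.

L[RemoteCache] = RemoteCache + merge(L[TinyGraph], L[LazyGraph], [TinyGraph LazyGraph])
  take TinyGraph:  [TinyGraph SimpleActor object] + [LazyGraph SimpleBlock SimpleProxy SimpleActor object] + [TinyGraph LazyGraph]
  take LazyGraph:  [SimpleActor object] + [LazyGraph SimpleBlock SimpleProxy SimpleActor object] + [LazyGraph]
  take SimpleBlock:  [SimpleActor object] + [SimpleBlock SimpleProxy SimpleActor object]
  take SimpleProxy:  [SimpleActor object] + [SimpleProxy SimpleActor object]
  take SimpleActor:  [SimpleActor object] + [SimpleActor object]
  take object:  [object] + [object]

RemoteCache, TinyGraph, LazyGraph, SimpleBlock, SimpleProxy, SimpleActor, object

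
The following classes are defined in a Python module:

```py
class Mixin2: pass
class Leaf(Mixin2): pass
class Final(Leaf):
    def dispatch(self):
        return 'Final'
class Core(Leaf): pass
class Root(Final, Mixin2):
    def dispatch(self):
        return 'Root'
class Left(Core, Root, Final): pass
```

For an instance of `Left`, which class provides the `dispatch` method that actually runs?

Root

L[Left] = Left + merge(L[Core], L[Root], L[Final], [Core Root Final])
  take Core:  [Core Leaf Mixin2 object] + [Root Final Leaf Mixin2 object] + [Final Leaf Mixin2 object] + [Core Root Final]
  take Root:  [Leaf Mixin2 object] + [Root Final Leaf Mixin2 object] + [Final Leaf Mixin2 object] + [Root Final]
  take Final:  [Leaf Mixin2 object] + [Final Leaf Mixin2 object] + [Final Leaf Mixin2 object] + [Final]
  take Leaf:  [Leaf Mixin2 object] + [Leaf Mixin2 object] + [Leaf Mixin2 object]
  take Mixin2:  [Mixin2 object] + [Mixin2 object] + [Mixin2 object]
  take object:  [object] + [object] + [object]
MRO: Left Core Root Final Leaf Mixin2 object
dispatch is defined in: Final, Root. First along the MRO is Root.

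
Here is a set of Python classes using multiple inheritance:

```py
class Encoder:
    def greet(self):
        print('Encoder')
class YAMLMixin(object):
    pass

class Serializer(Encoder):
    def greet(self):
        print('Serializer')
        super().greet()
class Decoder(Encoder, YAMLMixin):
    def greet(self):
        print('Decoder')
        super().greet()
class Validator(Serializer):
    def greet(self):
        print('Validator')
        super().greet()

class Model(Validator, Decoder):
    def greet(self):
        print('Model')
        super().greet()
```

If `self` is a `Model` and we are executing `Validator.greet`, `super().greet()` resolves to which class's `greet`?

L[Model] = Model + merge(L[Validator], L[Decoder], [Validator Decoder])
  take Validator:  [Validator Serializer Encoder object] + [Decoder Encoder YAMLMixin object] + [Validator Decoder]
  take Serializer:  [Serializer Encoder object] + [Decoder Encoder YAMLMixin object] + [Decoder]
  take Decoder:  [Encoder object] + [Decoder Encoder YAMLMixin object] + [Decoder]
  take Encoder:  [Encoder object] + [Encoder YAMLMixin object]
  take YAMLMixin:  [object] + [YAMLMixin object]
  take object:  [object] + [object]
MRO: Model Validator Serializer Decoder Encoder YAMLMixin object
super() in Validator.greet on a Model instance goes to the class after Validator in Model's MRO: Serializer.

Serializer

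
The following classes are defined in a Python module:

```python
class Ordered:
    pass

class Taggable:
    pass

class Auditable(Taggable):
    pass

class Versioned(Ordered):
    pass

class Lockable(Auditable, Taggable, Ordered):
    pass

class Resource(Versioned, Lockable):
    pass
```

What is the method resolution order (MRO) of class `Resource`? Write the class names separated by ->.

Resource -> Versioned -> Lockable -> Auditable -> Taggable -> Ordered -> object

L[Resource] = Resource + merge(L[Versioned], L[Lockable], [Versioned Lockable])
  take Versioned:  [Versioned Ordered object] + [Lockable Auditable Taggable Ordered object] + [Versioned Lockable]
  take Lockable:  [Ordered object] + [Lockable Auditable Taggable Ordered object] + [Lockable]
  take Auditable:  [Ordered object] + [Auditable Taggable Ordered object]
  take Taggable:  [Ordered object] + [Taggable Ordered object]
  take Ordered:  [Ordered object] + [Ordered object]
  take object:  [object] + [object]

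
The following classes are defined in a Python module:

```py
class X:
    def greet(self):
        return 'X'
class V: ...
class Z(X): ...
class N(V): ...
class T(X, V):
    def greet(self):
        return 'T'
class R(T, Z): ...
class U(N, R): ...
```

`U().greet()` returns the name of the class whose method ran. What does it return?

T

L[U] = U + merge(L[N], L[R], [N R])
  take N:  [N V object] + [R T Z X V object] + [N R]
  take R:  [V object] + [R T Z X V object] + [R]
  take T:  [V object] + [T Z X V object]
  take Z:  [V object] + [Z X V object]
  take X:  [V object] + [X V object]
  take V:  [V object] + [V object]
  take object:  [object] + [object]
MRO: U N R T Z X V object
greet is defined in: T, X. First along the MRO is T.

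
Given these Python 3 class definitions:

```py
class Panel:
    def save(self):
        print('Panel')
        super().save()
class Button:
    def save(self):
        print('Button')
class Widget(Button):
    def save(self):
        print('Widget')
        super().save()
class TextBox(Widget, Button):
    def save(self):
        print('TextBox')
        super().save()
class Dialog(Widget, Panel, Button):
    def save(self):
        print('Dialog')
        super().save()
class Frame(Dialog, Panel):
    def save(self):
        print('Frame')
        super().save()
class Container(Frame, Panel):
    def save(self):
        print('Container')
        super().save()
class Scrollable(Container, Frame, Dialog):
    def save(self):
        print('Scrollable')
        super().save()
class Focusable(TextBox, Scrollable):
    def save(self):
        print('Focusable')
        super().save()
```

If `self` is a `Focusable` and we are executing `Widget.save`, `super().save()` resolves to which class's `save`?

L[Focusable] = Focusable + merge(L[TextBox], L[Scrollable], [TextBox Scrollable])
  take TextBox:  [TextBox Widget Button object] + [Scrollable Container Frame Dialog Widget Panel Button object] + [TextBox Scrollable]
  take Scrollable:  [Widget Button object] + [Scrollable Container Frame Dialog Widget Panel Button object] + [Scrollable]
  take Container:  [Widget Button object] + [Container Frame Dialog Widget Panel Button object]
  take Frame:  [Widget Button object] + [Frame Dialog Widget Panel Button object]
  take Dialog:  [Widget Button object] + [Dialog Widget Panel Button object]
  take Widget:  [Widget Button object] + [Widget Panel Button object]
  take Panel:  [Button object] + [Panel Button object]
  take Button:  [Button object] + [Button object]
  take object:  [object] + [object]
MRO: Focusable TextBox Scrollable Container Frame Dialog Widget Panel Button object
super() in Widget.save on a Focusable instance goes to the class after Widget in Focusable's MRO: Panel.

Panel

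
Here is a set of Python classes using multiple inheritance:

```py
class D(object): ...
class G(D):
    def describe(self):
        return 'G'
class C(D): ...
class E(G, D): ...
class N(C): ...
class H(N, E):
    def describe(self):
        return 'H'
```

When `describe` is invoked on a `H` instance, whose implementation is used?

L[H] = H + merge(L[N], L[E], [N E])
  take N:  [N C D object] + [E G D object] + [N E]
  take C:  [C D object] + [E G D object] + [E]
  take E:  [D object] + [E G D object] + [E]
  take G:  [D object] + [G D object]
  take D:  [D object] + [D object]
  take object:  [object] + [object]
MRO: H N C E G D object
describe is defined in: G, H. First along the MRO is H.

H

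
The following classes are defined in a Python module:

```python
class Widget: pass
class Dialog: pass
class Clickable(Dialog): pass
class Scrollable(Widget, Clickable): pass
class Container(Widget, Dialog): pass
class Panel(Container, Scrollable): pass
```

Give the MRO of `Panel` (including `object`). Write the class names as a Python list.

L[Panel] = Panel + merge(L[Container], L[Scrollable], [Container Scrollable])
  take Container:  [Container Widget Dialog object] + [Scrollable Widget Clickable Dialog object] + [Container Scrollable]
  take Scrollable:  [Widget Dialog object] + [Scrollable Widget Clickable Dialog object] + [Scrollable]
  take Widget:  [Widget Dialog object] + [Widget Clickable Dialog object]
  take Clickable:  [Dialog object] + [Clickable Dialog object]
  take Dialog:  [Dialog object] + [Dialog object]
  take object:  [object] + [object]

[Panel, Container, Scrollable, Widget, Clickable, Dialog, object]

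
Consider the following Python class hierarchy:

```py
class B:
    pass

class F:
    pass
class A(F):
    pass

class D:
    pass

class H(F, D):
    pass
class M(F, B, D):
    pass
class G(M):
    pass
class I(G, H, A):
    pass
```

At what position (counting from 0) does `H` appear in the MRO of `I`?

3

L[I] = I + merge(L[G], L[H], L[A], [G H A])
  take G:  [G M F B D object] + [H F D object] + [A F object] + [G H A]
  take M:  [M F B D object] + [H F D object] + [A F object] + [H A]
  take H:  [F B D object] + [H F D object] + [A F object] + [H A]
  take A:  [F B D object] + [F D object] + [A F object] + [A]
  take F:  [F B D object] + [F D object] + [F object]
  take B:  [B D object] + [D object] + [object]
  take D:  [D object] + [D object] + [object]
  take object:  [object] + [object] + [object]
MRO: I G M H A F B D object
H sits at index 3.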